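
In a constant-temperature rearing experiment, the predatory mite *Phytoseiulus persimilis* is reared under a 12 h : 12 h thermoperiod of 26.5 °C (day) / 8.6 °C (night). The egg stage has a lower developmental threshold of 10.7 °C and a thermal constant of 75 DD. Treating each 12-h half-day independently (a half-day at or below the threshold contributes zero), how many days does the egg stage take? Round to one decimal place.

Day half: max(0, 26.5 − 10.7) × 0.5 = 15.8 × 0.5 = 7.90 DD.
Night half: max(0, 8.6 − 10.7) × 0.5 = 0.0 × 0.5 = 0.00 DD.
Per 24 h: 7.90 DD/day.
Duration = 75 / 7.90 = 9.494 ≈ 9.5 days.

9.5 days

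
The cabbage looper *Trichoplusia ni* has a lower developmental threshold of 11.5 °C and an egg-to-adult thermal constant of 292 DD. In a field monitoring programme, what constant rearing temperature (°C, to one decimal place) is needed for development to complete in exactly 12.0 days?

Required daily accumulation = 292 / 12.0 = 24.333 DD/day.
T = T_base + 24.333 = 11.5 + 24.333 = 35.833 ≈ 35.8 °C.

35.8 °C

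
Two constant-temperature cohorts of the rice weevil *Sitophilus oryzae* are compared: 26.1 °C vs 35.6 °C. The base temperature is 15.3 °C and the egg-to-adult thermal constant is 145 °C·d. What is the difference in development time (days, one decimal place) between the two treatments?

At 26.1 °C: 145 / (26.1 − 15.3) = 145 / 10.8 = 13.426 d.
At 35.6 °C: 145 / (35.6 − 15.3) = 145 / 20.3 = 7.143 d.
Difference = |13.426 − 7.143| = 6.283 ≈ 6.3 days.

6.3 days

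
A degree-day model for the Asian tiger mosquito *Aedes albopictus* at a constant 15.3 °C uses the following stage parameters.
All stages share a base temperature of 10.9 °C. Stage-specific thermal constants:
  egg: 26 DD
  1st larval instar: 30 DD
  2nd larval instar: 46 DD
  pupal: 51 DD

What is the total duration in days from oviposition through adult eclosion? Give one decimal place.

Daily accumulation at 15.3 °C = 15.3 − 10.9 = 4.4 DD/day.
Total K = 26 + 30 + 46 + 51 = 153 DD.
Total duration = 153 / 4.4 = 34.773 ≈ 34.8 days.

34.8 days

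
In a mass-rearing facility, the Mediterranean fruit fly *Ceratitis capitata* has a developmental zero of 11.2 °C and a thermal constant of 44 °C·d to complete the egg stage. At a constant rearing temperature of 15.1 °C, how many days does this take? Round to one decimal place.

Daily accumulation = 15.1 − 11.2 = 3.9 DD/day.
Duration = 44 / 3.9 = 11.282 ≈ 11.3 days.

11.3 days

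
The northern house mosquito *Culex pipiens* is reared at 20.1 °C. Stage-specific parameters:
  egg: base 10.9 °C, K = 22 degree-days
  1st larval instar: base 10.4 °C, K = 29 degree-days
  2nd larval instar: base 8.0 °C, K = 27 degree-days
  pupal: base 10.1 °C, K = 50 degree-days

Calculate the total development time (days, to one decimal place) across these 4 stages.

egg: 22 / (20.1 − 10.9) = 22 / 9.2 = 2.391 d.
1st larval instar: 29 / (20.1 − 10.4) = 29 / 9.7 = 2.990 d.
2nd larval instar: 27 / (20.1 − 8.0) = 27 / 12.1 = 2.231 d.
pupal: 50 / (20.1 − 10.1) = 50 / 10.0 = 5.000 d.
Sum = 12.612 ≈ 12.6 days.

12.6 days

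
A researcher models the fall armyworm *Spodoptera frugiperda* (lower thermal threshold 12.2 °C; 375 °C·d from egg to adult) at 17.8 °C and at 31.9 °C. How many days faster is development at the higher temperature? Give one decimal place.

At 17.8 °C: 375 / (17.8 − 12.2) = 375 / 5.6 = 66.964 d.
At 31.9 °C: 375 / (31.9 − 12.2) = 375 / 19.7 = 19.036 d.
Difference = |66.964 − 19.036| = 47.929 ≈ 47.9 days.

47.9 days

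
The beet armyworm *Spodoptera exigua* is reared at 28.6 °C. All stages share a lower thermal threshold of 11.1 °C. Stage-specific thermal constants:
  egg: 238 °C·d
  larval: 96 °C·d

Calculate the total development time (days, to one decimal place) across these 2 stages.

19.1 days

Daily accumulation at 28.6 °C = 28.6 − 11.1 = 17.5 DD/day.
Total K = 238 + 96 = 334 DD.
Total duration = 334 / 17.5 = 19.086 ≈ 19.1 days.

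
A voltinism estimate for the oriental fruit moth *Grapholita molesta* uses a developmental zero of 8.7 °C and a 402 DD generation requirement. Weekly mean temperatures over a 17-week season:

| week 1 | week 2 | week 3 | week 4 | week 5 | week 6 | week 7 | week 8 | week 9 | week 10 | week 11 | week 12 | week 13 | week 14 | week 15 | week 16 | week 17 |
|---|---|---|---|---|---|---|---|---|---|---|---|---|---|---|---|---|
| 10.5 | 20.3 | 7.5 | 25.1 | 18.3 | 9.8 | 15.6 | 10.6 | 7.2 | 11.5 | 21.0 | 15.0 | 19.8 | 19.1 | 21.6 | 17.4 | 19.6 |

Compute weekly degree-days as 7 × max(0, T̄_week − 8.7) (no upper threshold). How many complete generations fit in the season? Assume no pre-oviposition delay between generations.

2 generations

Weekly DD (7 × max(0, T̄ − 8.7)): 12.6, 81.2, 0.0, 114.8, 67.2, 7.7, 48.3, 13.3, 0.0, 19.6, 86.1, 44.1, 77.7, 72.8, 90.3, 60.9, 76.3.
Season total = 872.9 DD.
Complete generations = ⌊872.9 / 402⌋ = 2.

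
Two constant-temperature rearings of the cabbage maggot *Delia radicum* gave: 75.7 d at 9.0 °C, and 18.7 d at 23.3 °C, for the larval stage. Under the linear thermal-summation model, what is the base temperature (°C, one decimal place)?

Equal thermal constants: D₁(T₁ − T_b) = D₂(T₂ − T_b).
75.7·(9.0 − T_b) = 18.7·(23.3 − T_b)
T_b = (75.7·9.0 − 18.7·23.3) / (75.7 − 18.7) = 245.59 / 57.0 = 4.309 °C ≈ 4.3 °C.

4.3 °C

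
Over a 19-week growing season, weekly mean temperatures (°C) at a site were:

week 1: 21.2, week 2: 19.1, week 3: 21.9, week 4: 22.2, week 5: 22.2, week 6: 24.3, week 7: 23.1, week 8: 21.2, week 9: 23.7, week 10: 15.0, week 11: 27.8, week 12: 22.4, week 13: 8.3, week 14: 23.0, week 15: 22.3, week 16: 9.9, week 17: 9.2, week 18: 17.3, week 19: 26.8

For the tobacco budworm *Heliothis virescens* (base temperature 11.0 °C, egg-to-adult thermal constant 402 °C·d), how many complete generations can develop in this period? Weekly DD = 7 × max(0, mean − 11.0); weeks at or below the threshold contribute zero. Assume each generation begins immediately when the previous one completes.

Weekly DD (7 × max(0, T̄ − 11.0)): 71.4, 56.7, 76.3, 78.4, 78.4, 93.1, 84.7, 71.4, 88.9, 28.0, 117.6, 79.8, 0.0, 84.0, 79.1, 0.0, 0.0, 44.1, 110.6.
Season total = 1242.5 DD.
Complete generations = ⌊1242.5 / 402⌋ = 3.

3 generations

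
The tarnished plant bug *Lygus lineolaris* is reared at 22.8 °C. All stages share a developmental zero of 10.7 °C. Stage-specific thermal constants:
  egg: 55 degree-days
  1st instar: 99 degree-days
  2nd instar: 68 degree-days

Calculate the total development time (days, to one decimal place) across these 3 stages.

18.3 days

Daily accumulation at 22.8 °C = 22.8 − 10.7 = 12.1 DD/day.
Total K = 55 + 99 + 68 = 222 DD.
Total duration = 222 / 12.1 = 18.347 ≈ 18.3 days.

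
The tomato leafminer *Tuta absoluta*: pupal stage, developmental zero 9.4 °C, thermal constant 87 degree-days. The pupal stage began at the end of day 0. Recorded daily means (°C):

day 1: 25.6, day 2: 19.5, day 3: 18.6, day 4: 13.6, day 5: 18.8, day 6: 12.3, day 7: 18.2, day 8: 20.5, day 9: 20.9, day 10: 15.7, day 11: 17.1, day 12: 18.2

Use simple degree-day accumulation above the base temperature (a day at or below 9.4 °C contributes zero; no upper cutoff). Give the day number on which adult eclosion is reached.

day 10

Daily DD above 9.4 °C: 16.2, 10.1, 9.2, 4.2, 9.4, 2.9, 8.8, 11.1, 11.5, 6.3, 7.7, 8.8.
Cumulative: 16.2, 26.3, 35.5, 39.7, 49.1, 52.0, 60.8, 71.9, 83.4, 89.7, 97.4, 106.2.
The total first reaches 87 DD on day 10.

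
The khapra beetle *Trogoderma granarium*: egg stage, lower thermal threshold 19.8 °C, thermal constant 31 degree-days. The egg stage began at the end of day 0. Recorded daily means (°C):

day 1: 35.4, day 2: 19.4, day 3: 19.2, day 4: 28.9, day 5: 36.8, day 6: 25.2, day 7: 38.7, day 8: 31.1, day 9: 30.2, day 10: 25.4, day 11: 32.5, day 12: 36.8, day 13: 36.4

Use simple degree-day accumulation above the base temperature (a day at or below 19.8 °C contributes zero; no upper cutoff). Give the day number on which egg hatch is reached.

Daily DD above 19.8 °C: 15.6, 0.0, 0.0, 9.1, 17.0, 5.4, 18.9, 11.3, 10.4, 5.6, 12.7, 17.0, 16.6.
Cumulative: 15.6, 15.6, 15.6, 24.7, 41.7, 47.1, 66.0, 77.3, 87.7, 93.3, 106.0, 123.0, 139.6.
The total first reaches 31 DD on day 5.

day 5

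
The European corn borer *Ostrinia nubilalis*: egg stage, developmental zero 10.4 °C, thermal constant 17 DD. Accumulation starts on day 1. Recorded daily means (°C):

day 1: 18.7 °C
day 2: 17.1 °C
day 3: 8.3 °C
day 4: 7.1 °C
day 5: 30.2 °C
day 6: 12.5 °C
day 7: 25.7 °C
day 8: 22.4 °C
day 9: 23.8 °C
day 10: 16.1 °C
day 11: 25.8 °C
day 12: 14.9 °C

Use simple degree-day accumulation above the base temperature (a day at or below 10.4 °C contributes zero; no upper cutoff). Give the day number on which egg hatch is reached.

Daily DD above 10.4 °C: 8.3, 6.7, 0.0, 0.0, 19.8, 2.1, 15.3, 12.0, 13.4, 5.7, 15.4, 4.5.
Cumulative: 8.3, 15.0, 15.0, 15.0, 34.8, 36.9, 52.2, 64.2, 77.6, 83.3, 98.7, 103.2.
The total first reaches 17 DD on day 5.

day 5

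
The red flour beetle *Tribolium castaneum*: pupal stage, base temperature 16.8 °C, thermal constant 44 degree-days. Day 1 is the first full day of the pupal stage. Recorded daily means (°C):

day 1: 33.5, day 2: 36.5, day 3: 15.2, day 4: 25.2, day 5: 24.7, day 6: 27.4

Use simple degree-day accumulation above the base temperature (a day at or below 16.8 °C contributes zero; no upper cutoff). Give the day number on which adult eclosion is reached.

Daily DD above 16.8 °C: 16.7, 19.7, 0.0, 8.4, 7.9, 10.6.
Cumulative: 16.7, 36.4, 36.4, 44.8, 52.7, 63.3.
The total first reaches 44 DD on day 4.

day 4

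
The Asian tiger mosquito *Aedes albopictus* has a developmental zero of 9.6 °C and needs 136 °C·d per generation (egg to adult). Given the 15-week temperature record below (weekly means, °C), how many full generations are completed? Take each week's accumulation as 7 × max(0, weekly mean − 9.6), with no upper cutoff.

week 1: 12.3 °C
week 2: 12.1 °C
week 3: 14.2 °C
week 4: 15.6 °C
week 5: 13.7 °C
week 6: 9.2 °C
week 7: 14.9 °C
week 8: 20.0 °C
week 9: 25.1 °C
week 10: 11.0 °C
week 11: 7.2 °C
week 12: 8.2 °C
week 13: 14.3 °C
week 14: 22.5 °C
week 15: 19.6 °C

Weekly DD (7 × max(0, T̄ − 9.6)): 18.9, 17.5, 32.2, 42.0, 28.7, 0.0, 37.1, 72.8, 108.5, 9.8, 0.0, 0.0, 32.9, 90.3, 70.0.
Season total = 560.7 DD.
Complete generations = ⌊560.7 / 136⌋ = 4.

4 generations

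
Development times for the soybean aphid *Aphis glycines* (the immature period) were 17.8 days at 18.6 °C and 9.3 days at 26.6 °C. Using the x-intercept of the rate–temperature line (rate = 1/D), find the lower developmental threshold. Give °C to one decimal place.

9.8 °C

Under the model K = D·(T − T_b), so D₁·(T₁ − T_b) = D₂·(T₂ − T_b).
17.8·(18.6 − T_b) = 9.3·(26.6 − T_b)
T_b = (17.8·18.6 − 9.3·26.6) / (17.8 − 9.3) = 83.70 / 8.5 = 9.847 °C ≈ 9.8 °C.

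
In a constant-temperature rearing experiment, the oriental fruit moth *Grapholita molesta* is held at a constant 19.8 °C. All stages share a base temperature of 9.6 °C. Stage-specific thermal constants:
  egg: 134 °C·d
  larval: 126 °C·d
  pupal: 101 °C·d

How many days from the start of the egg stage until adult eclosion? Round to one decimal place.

35.4 days

Daily accumulation at 19.8 °C = 19.8 − 9.6 = 10.2 DD/day.
Total K = 134 + 126 + 101 = 361 DD.
Total duration = 361 / 10.2 = 35.392 ≈ 35.4 days.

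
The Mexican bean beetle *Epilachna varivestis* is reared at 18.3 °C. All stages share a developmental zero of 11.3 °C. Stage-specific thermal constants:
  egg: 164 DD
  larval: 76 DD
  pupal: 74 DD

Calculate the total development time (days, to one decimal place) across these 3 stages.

44.9 days

Daily accumulation at 18.3 °C = 18.3 − 11.3 = 7.0 DD/day.
Total K = 164 + 76 + 74 = 314 DD.
Total duration = 314 / 7.0 = 44.857 ≈ 44.9 days.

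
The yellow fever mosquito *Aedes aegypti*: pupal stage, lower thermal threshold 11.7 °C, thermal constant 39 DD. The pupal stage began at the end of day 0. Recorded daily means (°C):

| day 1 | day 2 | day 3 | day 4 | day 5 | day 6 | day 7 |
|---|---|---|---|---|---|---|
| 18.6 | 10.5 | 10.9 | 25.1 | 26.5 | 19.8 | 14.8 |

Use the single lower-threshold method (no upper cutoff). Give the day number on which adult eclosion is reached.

day 6

Daily DD above 11.7 °C: 6.9, 0.0, 0.0, 13.4, 14.8, 8.1, 3.1.
Cumulative: 6.9, 6.9, 6.9, 20.3, 35.1, 43.2, 46.3.
The total first reaches 39 DD on day 6.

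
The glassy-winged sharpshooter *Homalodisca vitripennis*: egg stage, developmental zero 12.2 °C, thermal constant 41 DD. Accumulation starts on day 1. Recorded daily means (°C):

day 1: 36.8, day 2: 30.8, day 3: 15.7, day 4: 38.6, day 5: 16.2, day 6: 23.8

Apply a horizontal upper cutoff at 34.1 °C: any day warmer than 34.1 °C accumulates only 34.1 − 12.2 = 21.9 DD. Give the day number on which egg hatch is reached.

Daily DD above 12.2 °C (capped at 21.9): 21.9, 18.6, 3.5, 21.9, 4.0, 11.6.
Cumulative: 21.9, 40.5, 44.0, 65.9, 69.9, 81.5.
The total first reaches 41 DD on day 3.

day 3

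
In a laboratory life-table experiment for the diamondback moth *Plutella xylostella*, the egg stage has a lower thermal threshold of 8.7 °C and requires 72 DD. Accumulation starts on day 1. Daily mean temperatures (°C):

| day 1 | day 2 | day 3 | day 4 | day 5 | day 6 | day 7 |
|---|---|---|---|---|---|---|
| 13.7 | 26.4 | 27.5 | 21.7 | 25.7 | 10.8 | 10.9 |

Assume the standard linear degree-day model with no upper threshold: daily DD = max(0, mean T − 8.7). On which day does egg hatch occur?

day 6

Daily DD above 8.7 °C: 5.0, 17.7, 18.8, 13.0, 17.0, 2.1, 2.2.
Cumulative: 5.0, 22.7, 41.5, 54.5, 71.5, 73.6, 75.8.
The total first reaches 72 DD on day 6.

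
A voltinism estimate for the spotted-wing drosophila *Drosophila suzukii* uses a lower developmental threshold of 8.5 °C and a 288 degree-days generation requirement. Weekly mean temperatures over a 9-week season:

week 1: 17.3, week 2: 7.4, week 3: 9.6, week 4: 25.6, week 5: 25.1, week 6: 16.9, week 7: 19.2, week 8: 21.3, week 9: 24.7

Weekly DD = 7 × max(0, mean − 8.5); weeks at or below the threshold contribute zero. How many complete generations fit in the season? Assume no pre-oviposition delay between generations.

2 generations

Weekly DD (7 × max(0, T̄ − 8.5)): 61.6, 0.0, 7.7, 119.7, 116.2, 58.8, 74.9, 89.6, 113.4.
Season total = 641.9 DD.
Complete generations = ⌊641.9 / 288⌋ = 2.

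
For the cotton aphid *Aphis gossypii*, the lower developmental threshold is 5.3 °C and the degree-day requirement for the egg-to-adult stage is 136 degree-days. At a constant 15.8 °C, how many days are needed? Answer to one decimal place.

13.0 days

Daily accumulation = 15.8 − 5.3 = 10.5 DD/day.
Duration = 136 / 10.5 = 12.952 ≈ 13.0 days.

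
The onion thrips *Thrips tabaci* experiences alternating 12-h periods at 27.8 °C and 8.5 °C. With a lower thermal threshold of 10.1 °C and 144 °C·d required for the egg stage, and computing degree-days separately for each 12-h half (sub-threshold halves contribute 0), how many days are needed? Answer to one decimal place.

16.3 days

Day half: max(0, 27.8 − 10.1) × 0.5 = 17.7 × 0.5 = 8.85 DD.
Night half: max(0, 8.5 − 10.1) × 0.5 = 0.0 × 0.5 = 0.00 DD.
Per 24 h: 8.85 DD/day.
Duration = 144 / 8.85 = 16.271 ≈ 16.3 days.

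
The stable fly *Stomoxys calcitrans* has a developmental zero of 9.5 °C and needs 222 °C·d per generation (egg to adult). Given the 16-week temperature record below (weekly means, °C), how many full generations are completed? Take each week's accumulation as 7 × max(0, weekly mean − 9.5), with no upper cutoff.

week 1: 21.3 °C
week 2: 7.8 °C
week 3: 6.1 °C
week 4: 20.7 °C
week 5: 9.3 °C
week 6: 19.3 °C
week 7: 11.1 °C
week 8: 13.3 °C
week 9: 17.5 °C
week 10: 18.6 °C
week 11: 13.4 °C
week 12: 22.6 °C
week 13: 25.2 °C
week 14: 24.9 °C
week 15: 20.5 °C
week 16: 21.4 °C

3 generations

Weekly DD (7 × max(0, T̄ − 9.5)): 82.6, 0.0, 0.0, 78.4, 0.0, 68.6, 11.2, 26.6, 56.0, 63.7, 27.3, 91.7, 109.9, 107.8, 77.0, 83.3.
Season total = 884.1 DD.
Complete generations = ⌊884.1 / 222⌋ = 3.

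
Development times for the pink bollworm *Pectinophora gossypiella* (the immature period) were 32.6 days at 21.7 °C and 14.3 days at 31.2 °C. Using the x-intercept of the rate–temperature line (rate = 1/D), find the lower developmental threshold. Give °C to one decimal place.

Equal thermal constants: D₁(T₁ − T_b) = D₂(T₂ − T_b).
32.6·(21.7 − T_b) = 14.3·(31.2 − T_b)
T_b = (32.6·21.7 − 14.3·31.2) / (32.6 − 14.3) = 261.26 / 18.3 = 14.277 °C ≈ 14.3 °C.

14.3 °C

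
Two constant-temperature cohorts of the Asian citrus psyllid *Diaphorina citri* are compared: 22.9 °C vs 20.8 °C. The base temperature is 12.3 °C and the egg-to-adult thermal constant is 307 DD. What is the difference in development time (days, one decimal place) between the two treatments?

7.2 days

At 22.9 °C: 307 / (22.9 − 12.3) = 307 / 10.6 = 28.962 d.
At 20.8 °C: 307 / (20.8 − 12.3) = 307 / 8.5 = 36.118 d.
Difference = |28.962 − 36.118| = 7.155 ≈ 7.2 days.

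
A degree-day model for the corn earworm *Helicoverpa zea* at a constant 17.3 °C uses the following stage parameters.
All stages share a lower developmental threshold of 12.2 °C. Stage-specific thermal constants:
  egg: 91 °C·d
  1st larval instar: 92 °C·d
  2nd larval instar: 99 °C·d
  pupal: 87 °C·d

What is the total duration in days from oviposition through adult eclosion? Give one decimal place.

Daily accumulation at 17.3 °C = 17.3 − 12.2 = 5.1 DD/day.
Total K = 91 + 92 + 99 + 87 = 369 DD.
Total duration = 369 / 5.1 = 72.353 ≈ 72.4 days.

72.4 days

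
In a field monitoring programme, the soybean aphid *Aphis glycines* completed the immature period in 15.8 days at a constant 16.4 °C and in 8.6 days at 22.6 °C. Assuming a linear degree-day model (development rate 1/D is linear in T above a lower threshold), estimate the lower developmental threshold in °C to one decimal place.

9.0 °C

Linear rate model ⇒ the product D·(T − T_b) is constant across temperatures.
15.8·(16.4 − T_b) = 8.6·(22.6 − T_b)
T_b = (15.8·16.4 − 8.6·22.6) / (15.8 − 8.6) = 64.76 / 7.2 = 8.994 °C ≈ 9.0 °C.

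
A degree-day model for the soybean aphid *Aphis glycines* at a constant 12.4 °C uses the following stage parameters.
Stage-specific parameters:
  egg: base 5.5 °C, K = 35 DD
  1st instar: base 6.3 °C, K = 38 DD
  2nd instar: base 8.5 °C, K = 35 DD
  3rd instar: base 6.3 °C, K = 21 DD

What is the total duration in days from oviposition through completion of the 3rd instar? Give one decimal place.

egg: 35 / (12.4 − 5.5) = 35 / 6.9 = 5.072 d.
1st instar: 38 / (12.4 − 6.3) = 38 / 6.1 = 6.230 d.
2nd instar: 35 / (12.4 − 8.5) = 35 / 3.9 = 8.974 d.
3rd instar: 21 / (12.4 − 6.3) = 21 / 6.1 = 3.443 d.
Sum = 23.719 ≈ 23.7 days.

23.7 days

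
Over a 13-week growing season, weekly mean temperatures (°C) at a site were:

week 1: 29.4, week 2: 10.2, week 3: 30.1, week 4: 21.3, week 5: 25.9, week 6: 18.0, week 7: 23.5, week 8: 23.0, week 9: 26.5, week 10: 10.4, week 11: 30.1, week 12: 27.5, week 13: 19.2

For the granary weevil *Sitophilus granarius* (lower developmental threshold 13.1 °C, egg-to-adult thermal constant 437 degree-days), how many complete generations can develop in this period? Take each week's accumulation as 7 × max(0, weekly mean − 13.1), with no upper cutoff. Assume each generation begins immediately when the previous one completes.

Weekly DD (7 × max(0, T̄ − 13.1)): 114.1, 0.0, 119.0, 57.4, 89.6, 34.3, 72.8, 69.3, 93.8, 0.0, 119.0, 100.8, 42.7.
Season total = 912.8 DD.
Complete generations = ⌊912.8 / 437⌋ = 2.

2 generations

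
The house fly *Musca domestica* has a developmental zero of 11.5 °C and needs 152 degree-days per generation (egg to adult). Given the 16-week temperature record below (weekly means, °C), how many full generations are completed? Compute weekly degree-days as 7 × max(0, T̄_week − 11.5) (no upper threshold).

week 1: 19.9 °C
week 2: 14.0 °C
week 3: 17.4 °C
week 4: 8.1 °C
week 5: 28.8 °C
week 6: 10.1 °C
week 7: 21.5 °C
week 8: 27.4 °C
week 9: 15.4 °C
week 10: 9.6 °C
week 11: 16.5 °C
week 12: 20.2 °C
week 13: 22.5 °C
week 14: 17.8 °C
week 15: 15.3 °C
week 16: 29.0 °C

Weekly DD (7 × max(0, T̄ − 11.5)): 58.8, 17.5, 41.3, 0.0, 121.1, 0.0, 70.0, 111.3, 27.3, 0.0, 35.0, 60.9, 77.0, 44.1, 26.6, 122.5.
Season total = 813.4 DD.
Complete generations = ⌊813.4 / 152⌋ = 5.

5 generations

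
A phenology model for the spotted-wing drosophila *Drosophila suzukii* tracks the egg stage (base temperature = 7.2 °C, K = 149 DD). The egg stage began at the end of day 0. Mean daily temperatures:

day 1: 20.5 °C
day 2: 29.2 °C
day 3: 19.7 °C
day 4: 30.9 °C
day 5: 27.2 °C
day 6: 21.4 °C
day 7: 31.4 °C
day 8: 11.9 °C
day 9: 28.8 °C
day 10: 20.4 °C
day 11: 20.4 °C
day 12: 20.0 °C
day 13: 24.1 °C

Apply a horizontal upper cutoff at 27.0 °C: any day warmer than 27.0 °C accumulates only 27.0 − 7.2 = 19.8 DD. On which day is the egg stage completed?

day 10

Daily DD above 7.2 °C (capped at 19.8): 13.3, 19.8, 12.5, 19.8, 19.8, 14.2, 19.8, 4.7, 19.8, 13.2, 13.2, 12.8, 16.9.
Cumulative: 13.3, 33.1, 45.6, 65.4, 85.2, 99.4, 119.2, 123.9, 143.7, 156.9, 170.1, 182.9, 199.8.
The total first reaches 149 DD on day 10.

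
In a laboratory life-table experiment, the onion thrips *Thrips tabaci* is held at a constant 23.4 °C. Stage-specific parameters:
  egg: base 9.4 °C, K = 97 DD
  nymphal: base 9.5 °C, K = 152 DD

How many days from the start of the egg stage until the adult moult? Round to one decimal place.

17.9 days

egg: 97 / (23.4 − 9.4) = 97 / 14.0 = 6.929 d.
nymphal: 152 / (23.4 − 9.5) = 152 / 13.9 = 10.935 d.
Sum = 17.864 ≈ 17.9 days.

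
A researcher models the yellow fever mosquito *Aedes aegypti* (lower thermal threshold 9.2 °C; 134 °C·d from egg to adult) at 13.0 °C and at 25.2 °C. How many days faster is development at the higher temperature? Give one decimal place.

26.9 days

At 13.0 °C: 134 / (13.0 − 9.2) = 134 / 3.8 = 35.263 d.
At 25.2 °C: 134 / (25.2 − 9.2) = 134 / 16.0 = 8.375 d.
Difference = |35.263 − 8.375| = 26.888 ≈ 26.9 days.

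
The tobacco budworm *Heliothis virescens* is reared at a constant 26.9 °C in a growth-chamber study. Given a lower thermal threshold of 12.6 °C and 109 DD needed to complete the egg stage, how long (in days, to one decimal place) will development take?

Daily accumulation = 26.9 − 12.6 = 14.3 DD/day.
Duration = 109 / 14.3 = 7.622 ≈ 7.6 days.

7.6 days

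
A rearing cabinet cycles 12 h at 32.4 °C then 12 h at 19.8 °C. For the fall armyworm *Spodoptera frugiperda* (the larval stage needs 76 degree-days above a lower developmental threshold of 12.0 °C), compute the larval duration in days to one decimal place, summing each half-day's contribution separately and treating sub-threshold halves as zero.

5.4 days

Day half: max(0, 32.4 − 12.0) × 0.5 = 20.4 × 0.5 = 10.20 DD.
Night half: max(0, 19.8 − 12.0) × 0.5 = 7.8 × 0.5 = 3.90 DD.
Per 24 h: 14.10 DD/day.
Duration = 76 / 14.10 = 5.390 ≈ 5.4 days.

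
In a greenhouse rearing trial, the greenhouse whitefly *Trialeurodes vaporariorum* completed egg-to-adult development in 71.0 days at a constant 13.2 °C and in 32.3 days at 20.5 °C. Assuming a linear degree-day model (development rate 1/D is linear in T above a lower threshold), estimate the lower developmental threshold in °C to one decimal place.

Equal thermal constants: D₁(T₁ − T_b) = D₂(T₂ − T_b).
71.0·(13.2 − T_b) = 32.3·(20.5 − T_b)
T_b = (71.0·13.2 − 32.3·20.5) / (71.0 − 32.3) = 275.05 / 38.7 = 7.107 °C ≈ 7.1 °C.

7.1 °C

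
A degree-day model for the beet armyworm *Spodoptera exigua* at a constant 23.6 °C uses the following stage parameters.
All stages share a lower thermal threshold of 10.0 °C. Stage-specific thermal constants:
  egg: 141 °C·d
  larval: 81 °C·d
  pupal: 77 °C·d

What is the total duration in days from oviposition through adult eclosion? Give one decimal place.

22.0 days

Daily accumulation at 23.6 °C = 23.6 − 10.0 = 13.6 DD/day.
Total K = 141 + 81 + 77 = 299 DD.
Total duration = 299 / 13.6 = 21.985 ≈ 22.0 days.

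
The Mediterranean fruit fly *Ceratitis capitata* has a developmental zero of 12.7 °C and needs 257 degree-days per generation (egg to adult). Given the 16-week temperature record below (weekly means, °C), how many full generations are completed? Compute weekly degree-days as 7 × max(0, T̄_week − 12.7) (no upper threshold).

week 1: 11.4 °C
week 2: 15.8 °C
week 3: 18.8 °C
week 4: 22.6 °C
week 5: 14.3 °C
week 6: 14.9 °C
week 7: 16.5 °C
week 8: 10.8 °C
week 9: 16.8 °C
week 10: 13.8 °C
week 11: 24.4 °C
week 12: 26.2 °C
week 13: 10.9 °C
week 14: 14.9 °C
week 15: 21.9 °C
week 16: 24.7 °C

Weekly DD (7 × max(0, T̄ − 12.7)): 0.0, 21.7, 42.7, 69.3, 11.2, 15.4, 26.6, 0.0, 28.7, 7.7, 81.9, 94.5, 0.0, 15.4, 64.4, 84.0.
Season total = 563.5 DD.
Complete generations = ⌊563.5 / 257⌋ = 2.

2 generations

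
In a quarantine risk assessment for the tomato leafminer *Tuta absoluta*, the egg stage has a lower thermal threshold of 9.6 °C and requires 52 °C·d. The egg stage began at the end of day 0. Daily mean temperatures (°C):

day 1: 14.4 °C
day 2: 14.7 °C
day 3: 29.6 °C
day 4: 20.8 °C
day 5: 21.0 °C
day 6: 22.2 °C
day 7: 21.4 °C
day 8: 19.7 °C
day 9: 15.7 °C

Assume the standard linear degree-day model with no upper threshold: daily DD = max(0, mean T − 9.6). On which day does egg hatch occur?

day 5

Daily DD above 9.6 °C: 4.8, 5.1, 20.0, 11.2, 11.4, 12.6, 11.8, 10.1, 6.1.
Cumulative: 4.8, 9.9, 29.9, 41.1, 52.5, 65.1, 76.9, 87.0, 93.1.
The total first reaches 52 DD on day 5.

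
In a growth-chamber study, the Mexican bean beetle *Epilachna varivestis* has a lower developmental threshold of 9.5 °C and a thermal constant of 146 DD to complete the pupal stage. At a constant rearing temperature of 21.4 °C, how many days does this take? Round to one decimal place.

12.3 days

Daily accumulation = 21.4 − 9.5 = 11.9 DD/day.
Duration = 146 / 11.9 = 12.269 ≈ 12.3 days.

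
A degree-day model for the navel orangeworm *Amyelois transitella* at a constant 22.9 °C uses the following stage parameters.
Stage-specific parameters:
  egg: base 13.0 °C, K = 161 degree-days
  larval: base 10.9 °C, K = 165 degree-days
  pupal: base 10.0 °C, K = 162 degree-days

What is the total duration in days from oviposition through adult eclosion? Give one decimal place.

egg: 161 / (22.9 − 13.0) = 161 / 9.9 = 16.263 d.
larval: 165 / (22.9 − 10.9) = 165 / 12.0 = 13.750 d.
pupal: 162 / (22.9 − 10.0) = 162 / 12.9 = 12.558 d.
Sum = 42.571 ≈ 42.6 days.

42.6 days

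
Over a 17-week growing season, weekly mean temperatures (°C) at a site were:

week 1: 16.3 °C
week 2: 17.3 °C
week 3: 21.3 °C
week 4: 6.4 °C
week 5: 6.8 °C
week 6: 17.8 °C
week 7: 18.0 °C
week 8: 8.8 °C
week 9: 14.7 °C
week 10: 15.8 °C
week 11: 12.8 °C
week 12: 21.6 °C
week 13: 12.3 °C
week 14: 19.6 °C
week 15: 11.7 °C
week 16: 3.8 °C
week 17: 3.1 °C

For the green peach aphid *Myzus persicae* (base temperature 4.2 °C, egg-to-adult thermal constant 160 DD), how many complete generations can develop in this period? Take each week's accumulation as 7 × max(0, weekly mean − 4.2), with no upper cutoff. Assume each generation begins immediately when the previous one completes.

6 generations

Weekly DD (7 × max(0, T̄ − 4.2)): 84.7, 91.7, 119.7, 15.4, 18.2, 95.2, 96.6, 32.2, 73.5, 81.2, 60.2, 121.8, 56.7, 107.8, 52.5, 0.0, 0.0.
Season total = 1107.4 DD.
Complete generations = ⌊1107.4 / 160⌋ = 6.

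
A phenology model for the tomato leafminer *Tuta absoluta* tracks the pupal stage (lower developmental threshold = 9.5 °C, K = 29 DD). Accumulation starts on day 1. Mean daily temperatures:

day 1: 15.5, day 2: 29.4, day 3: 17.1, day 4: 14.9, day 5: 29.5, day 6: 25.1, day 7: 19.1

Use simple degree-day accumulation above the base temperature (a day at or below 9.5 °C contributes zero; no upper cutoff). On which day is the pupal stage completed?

day 3

Daily DD above 9.5 °C: 6.0, 19.9, 7.6, 5.4, 20.0, 15.6, 9.6.
Cumulative: 6.0, 25.9, 33.5, 38.9, 58.9, 74.5, 84.1.
The total first reaches 29 DD on day 3.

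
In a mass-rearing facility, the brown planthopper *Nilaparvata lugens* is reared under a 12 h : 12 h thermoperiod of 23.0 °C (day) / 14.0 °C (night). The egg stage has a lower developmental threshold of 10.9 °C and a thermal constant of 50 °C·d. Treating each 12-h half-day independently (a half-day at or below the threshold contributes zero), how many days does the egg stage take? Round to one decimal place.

6.6 days

Day half: max(0, 23.0 − 10.9) × 0.5 = 12.1 × 0.5 = 6.05 DD.
Night half: max(0, 14.0 − 10.9) × 0.5 = 3.1 × 0.5 = 1.55 DD.
Per 24 h: 7.60 DD/day.
Duration = 50 / 7.60 = 6.579 ≈ 6.6 days.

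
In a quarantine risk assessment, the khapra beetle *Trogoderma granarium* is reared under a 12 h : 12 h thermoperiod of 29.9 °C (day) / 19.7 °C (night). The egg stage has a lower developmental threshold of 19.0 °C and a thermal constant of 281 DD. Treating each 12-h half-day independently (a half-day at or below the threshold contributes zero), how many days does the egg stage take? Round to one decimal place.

48.4 days

Day half: max(0, 29.9 − 19.0) × 0.5 = 10.9 × 0.5 = 5.45 DD.
Night half: max(0, 19.7 − 19.0) × 0.5 = 0.7 × 0.5 = 0.35 DD.
Per 24 h: 5.80 DD/day.
Duration = 281 / 5.80 = 48.448 ≈ 48.4 days.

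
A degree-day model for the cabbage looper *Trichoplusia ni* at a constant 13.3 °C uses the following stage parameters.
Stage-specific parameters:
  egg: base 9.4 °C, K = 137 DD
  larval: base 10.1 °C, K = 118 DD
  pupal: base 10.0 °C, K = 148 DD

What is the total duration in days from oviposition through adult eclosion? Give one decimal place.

egg: 137 / (13.3 − 9.4) = 137 / 3.9 = 35.128 d.
larval: 118 / (13.3 − 10.1) = 118 / 3.2 = 36.875 d.
pupal: 148 / (13.3 − 10.0) = 148 / 3.3 = 44.848 d.
Sum = 116.852 ≈ 116.9 days.

116.9 days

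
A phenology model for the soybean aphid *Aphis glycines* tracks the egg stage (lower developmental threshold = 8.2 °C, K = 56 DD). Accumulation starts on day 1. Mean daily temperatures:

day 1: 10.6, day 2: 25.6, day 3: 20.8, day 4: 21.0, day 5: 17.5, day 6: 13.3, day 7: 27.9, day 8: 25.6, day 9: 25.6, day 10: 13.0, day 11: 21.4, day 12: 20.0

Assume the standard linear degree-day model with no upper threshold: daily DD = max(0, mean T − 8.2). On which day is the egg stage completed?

day 6

Daily DD above 8.2 °C: 2.4, 17.4, 12.6, 12.8, 9.3, 5.1, 19.7, 17.4, 17.4, 4.8, 13.2, 11.8.
Cumulative: 2.4, 19.8, 32.4, 45.2, 54.5, 59.6, 79.3, 96.7, 114.1, 118.9, 132.1, 143.9.
The total first reaches 56 DD on day 6.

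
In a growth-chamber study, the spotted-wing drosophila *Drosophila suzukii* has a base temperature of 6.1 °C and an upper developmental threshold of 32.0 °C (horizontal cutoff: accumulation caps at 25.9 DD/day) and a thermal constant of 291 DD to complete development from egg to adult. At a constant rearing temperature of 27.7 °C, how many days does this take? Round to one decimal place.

13.5 days

Daily accumulation = 27.7 − 6.1 = 21.6 DD/day.
Duration = 291 / 21.6 = 13.472 ≈ 13.5 days.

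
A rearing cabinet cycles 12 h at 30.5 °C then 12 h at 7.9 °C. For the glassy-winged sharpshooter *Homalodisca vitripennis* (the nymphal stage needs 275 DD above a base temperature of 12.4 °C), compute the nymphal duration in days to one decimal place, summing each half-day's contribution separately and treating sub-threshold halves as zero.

Day half: max(0, 30.5 − 12.4) × 0.5 = 18.1 × 0.5 = 9.05 DD.
Night half: max(0, 7.9 − 12.4) × 0.5 = 0.0 × 0.5 = 0.00 DD.
Per 24 h: 9.05 DD/day.
Duration = 275 / 9.05 = 30.387 ≈ 30.4 days.

30.4 days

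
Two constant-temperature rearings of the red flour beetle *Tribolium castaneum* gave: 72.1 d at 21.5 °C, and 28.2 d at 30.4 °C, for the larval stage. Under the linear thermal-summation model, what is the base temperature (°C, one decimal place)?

15.8 °C

Equal thermal constants: D₁(T₁ − T_b) = D₂(T₂ − T_b).
72.1·(21.5 − T_b) = 28.2·(30.4 − T_b)
T_b = (72.1·21.5 − 28.2·30.4) / (72.1 − 28.2) = 692.87 / 43.9 = 15.783 °C ≈ 15.8 °C.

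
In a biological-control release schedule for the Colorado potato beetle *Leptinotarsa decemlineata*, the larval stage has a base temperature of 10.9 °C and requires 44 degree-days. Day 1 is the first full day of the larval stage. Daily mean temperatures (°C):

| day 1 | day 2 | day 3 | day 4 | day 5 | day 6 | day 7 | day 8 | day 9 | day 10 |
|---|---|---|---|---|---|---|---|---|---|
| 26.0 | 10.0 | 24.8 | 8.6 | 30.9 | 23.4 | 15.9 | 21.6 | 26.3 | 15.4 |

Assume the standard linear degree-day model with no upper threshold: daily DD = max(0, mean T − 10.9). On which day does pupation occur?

day 5

Daily DD above 10.9 °C: 15.1, 0.0, 13.9, 0.0, 20.0, 12.5, 5.0, 10.7, 15.4, 4.5.
Cumulative: 15.1, 15.1, 29.0, 29.0, 49.0, 61.5, 66.5, 77.2, 92.6, 97.1.
The total first reaches 44 DD on day 5.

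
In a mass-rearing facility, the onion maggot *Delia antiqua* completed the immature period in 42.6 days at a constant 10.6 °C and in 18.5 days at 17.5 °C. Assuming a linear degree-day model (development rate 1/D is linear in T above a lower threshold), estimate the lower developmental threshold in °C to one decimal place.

Linear rate model ⇒ the product D·(T − T_b) is constant across temperatures.
42.6·(10.6 − T_b) = 18.5·(17.5 − T_b)
T_b = (42.6·10.6 − 18.5·17.5) / (42.6 − 18.5) = 127.81 / 24.1 = 5.303 °C ≈ 5.3 °C.

5.3 °C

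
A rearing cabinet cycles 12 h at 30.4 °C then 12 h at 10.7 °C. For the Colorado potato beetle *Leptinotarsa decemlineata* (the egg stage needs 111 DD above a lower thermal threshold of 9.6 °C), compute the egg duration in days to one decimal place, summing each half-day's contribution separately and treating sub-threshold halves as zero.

10.1 days

Day half: max(0, 30.4 − 9.6) × 0.5 = 20.8 × 0.5 = 10.40 DD.
Night half: max(0, 10.7 − 9.6) × 0.5 = 1.1 × 0.5 = 0.55 DD.
Per 24 h: 10.95 DD/day.
Duration = 111 / 10.95 = 10.137 ≈ 10.1 days.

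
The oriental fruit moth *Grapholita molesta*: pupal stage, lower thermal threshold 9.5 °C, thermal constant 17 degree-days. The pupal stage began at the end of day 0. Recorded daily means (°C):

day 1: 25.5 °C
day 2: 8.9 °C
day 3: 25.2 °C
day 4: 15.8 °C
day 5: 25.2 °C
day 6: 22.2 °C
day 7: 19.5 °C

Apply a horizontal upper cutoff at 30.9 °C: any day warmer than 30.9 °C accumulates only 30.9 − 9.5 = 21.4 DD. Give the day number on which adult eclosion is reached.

day 3

Daily DD above 9.5 °C (capped at 21.4): 16.0, 0.0, 15.7, 6.3, 15.7, 12.7, 10.0.
Cumulative: 16.0, 16.0, 31.7, 38.0, 53.7, 66.4, 76.4.
The total first reaches 17 DD on day 3.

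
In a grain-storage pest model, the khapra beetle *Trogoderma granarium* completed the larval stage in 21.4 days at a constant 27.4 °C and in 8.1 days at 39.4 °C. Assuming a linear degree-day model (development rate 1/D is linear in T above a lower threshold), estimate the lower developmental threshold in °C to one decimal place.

20.1 °C

Linear rate model ⇒ the product D·(T − T_b) is constant across temperatures.
21.4·(27.4 − T_b) = 8.1·(39.4 − T_b)
T_b = (21.4·27.4 − 8.1·39.4) / (21.4 − 8.1) = 267.22 / 13.3 = 20.092 °C ≈ 20.1 °C.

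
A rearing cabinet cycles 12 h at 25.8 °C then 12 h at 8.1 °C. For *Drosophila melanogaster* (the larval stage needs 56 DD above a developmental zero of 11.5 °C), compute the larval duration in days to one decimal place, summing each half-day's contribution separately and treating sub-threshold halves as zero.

Day half: max(0, 25.8 − 11.5) × 0.5 = 14.3 × 0.5 = 7.15 DD.
Night half: max(0, 8.1 − 11.5) × 0.5 = 0.0 × 0.5 = 0.00 DD.
Per 24 h: 7.15 DD/day.
Duration = 56 / 7.15 = 7.832 ≈ 7.8 days.

7.8 days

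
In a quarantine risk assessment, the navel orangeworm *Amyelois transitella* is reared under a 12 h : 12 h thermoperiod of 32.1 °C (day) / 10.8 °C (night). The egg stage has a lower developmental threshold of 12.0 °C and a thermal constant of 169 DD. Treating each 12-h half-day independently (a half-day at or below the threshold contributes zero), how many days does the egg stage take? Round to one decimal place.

16.8 days

Day half: max(0, 32.1 − 12.0) × 0.5 = 20.1 × 0.5 = 10.05 DD.
Night half: max(0, 10.8 − 12.0) × 0.5 = 0.0 × 0.5 = 0.00 DD.
Per 24 h: 10.05 DD/day.
Duration = 169 / 10.05 = 16.816 ≈ 16.8 days.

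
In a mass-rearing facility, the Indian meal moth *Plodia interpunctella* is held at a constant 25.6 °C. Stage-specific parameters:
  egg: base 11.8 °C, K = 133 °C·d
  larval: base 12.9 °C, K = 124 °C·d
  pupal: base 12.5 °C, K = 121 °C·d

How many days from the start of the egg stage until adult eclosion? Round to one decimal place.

egg: 133 / (25.6 − 11.8) = 133 / 13.8 = 9.638 d.
larval: 124 / (25.6 − 12.9) = 124 / 12.7 = 9.764 d.
pupal: 121 / (25.6 − 12.5) = 121 / 13.1 = 9.237 d.
Sum = 28.638 ≈ 28.6 days.

28.6 days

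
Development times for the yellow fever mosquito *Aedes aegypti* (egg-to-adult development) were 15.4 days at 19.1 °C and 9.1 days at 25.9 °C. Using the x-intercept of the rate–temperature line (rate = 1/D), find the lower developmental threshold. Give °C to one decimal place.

Equal thermal constants: D₁(T₁ − T_b) = D₂(T₂ − T_b).
15.4·(19.1 − T_b) = 9.1·(25.9 − T_b)
T_b = (15.4·19.1 − 9.1·25.9) / (15.4 − 9.1) = 58.45 / 6.3 = 9.278 °C ≈ 9.3 °C.

9.3 °C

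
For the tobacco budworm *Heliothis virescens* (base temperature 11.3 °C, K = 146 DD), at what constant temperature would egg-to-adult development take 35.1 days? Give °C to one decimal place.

Required daily accumulation = 146 / 35.1 = 4.160 DD/day.
T = T_base + 4.160 = 11.3 + 4.160 = 15.460 ≈ 15.5 °C.

15.5 °C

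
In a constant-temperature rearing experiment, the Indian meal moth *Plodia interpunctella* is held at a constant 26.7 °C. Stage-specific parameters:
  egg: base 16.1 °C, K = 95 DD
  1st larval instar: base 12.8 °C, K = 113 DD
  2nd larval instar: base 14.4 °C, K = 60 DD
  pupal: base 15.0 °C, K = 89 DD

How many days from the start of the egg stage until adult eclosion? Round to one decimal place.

29.6 days

egg: 95 / (26.7 − 16.1) = 95 / 10.6 = 8.962 d.
1st larval instar: 113 / (26.7 − 12.8) = 113 / 13.9 = 8.129 d.
2nd larval instar: 60 / (26.7 − 14.4) = 60 / 12.3 = 4.878 d.
pupal: 89 / (26.7 − 15.0) = 89 / 11.7 = 7.607 d.
Sum = 29.577 ≈ 29.6 days.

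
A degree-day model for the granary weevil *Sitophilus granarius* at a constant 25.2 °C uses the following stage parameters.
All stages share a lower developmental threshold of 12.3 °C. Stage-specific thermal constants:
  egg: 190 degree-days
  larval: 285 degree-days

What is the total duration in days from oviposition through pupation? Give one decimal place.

Daily accumulation at 25.2 °C = 25.2 − 12.3 = 12.9 DD/day.
Total K = 190 + 285 = 475 DD.
Total duration = 475 / 12.9 = 36.822 ≈ 36.8 days.

36.8 days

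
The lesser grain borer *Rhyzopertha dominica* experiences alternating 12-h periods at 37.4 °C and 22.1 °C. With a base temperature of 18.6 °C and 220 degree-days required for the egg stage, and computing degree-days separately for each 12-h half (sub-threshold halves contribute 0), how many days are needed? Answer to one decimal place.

Day half: max(0, 37.4 − 18.6) × 0.5 = 18.8 × 0.5 = 9.40 DD.
Night half: max(0, 22.1 − 18.6) × 0.5 = 3.5 × 0.5 = 1.75 DD.
Per 24 h: 11.15 DD/day.
Duration = 220 / 11.15 = 19.731 ≈ 19.7 days.

19.7 days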